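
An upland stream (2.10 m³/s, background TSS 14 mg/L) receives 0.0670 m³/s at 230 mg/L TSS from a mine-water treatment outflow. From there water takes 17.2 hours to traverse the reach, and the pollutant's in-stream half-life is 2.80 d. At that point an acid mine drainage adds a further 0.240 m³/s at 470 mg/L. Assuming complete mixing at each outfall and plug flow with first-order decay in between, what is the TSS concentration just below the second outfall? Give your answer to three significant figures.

62.5 mg/L

After mixing, C = (2.100·14.00 + 0.06700·230.0) / 2.167 = 44.81/2.167 = 20.68 mg/L; combined flow 2.167 m³/s.
Half-life 2.80 d → k = ln 2 / 2.80 = 0.2476 d⁻¹.
Applying C = C₀e^(−kt): 20.68 × 0.8374 = 17.32 mg/L.
Second outfall: C = (2.167·17.32 + 0.2400·470.0)/2.407 = 62.45 mg/L.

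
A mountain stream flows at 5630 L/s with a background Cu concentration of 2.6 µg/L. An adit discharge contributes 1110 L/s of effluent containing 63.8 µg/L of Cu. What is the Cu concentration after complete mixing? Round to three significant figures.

After mixing, C = (5630·2.600 + 1110·63.80) / 6740 = 85460/6740 = 12.68 µg/L.

12.7 µg/L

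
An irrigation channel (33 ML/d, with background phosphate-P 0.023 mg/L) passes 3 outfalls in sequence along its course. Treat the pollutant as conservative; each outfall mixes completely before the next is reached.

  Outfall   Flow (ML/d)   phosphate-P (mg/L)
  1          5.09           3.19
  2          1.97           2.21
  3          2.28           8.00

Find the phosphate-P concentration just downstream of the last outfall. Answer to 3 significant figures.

Outfall 1: combined Q = 38.09 ML/d; C = (33.00·0.02300 + 5.090·3.190)/38.09 = 0.4462 mg/L.
Outfall 2: combined Q = 40.06 ML/d; C = (38.09·0.4462 + 1.970·2.210)/40.06 = 0.5329 mg/L.
Outfall 3: combined Q = 42.34 ML/d; C = (40.06·0.5329 + 2.280·8.000)/42.34 = 0.9350 mg/L.

0.935 mg/L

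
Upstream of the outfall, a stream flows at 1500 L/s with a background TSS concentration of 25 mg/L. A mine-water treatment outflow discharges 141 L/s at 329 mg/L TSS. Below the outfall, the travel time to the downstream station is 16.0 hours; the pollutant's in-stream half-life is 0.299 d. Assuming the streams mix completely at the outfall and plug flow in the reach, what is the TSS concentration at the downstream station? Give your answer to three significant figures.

Flow-weighted average: C = (1500·25.00 + 141.0·329.0) / 1641 = 83890/1641 = 51.12 mg/L.
Half-life 0.299 d → k = ln 2 / 0.299 = 2.318 d⁻¹.
Applying C = C₀e^(−kt): 51.12 × 0.2132 = 10.90 mg/L.

10.9 mg/L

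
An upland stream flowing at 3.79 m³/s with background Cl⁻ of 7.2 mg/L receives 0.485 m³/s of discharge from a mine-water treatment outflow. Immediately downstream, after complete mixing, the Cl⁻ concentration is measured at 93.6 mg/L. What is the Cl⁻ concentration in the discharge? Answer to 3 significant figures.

769 mg/L

Mass balance: 3.790·7.200 + 0.4850·Cₑ = 4.275·93.60
→ Cₑ = (4.275·93.60 − 3.790·7.200) / 0.4850 = 768.8 mg/L.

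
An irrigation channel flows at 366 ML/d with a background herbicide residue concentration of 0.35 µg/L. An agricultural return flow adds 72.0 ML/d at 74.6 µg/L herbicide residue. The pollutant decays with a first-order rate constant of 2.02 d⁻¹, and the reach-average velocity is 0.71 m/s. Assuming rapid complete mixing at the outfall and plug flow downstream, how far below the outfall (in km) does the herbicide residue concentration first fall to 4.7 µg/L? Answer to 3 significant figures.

29.8 km

Flow-weighted average: C = (366.0·0.3500 + 72.00·74.60) / 438.0 = 5499/438.0 = 12.56 µg/L.
Set 12.56·exp(−k·t) = 4.7 → t = ln(12.56/4.7)/k = 42030 s = 11.67 h.
Distance = v·t = 0.71·42030 = 29840 m = 29.84 km.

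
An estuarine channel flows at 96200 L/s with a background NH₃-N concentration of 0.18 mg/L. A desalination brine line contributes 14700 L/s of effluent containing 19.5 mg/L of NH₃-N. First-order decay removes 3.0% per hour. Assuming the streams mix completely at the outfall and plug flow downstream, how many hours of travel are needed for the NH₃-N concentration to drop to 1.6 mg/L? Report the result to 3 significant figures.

Conservation of mass: C = (96200·0.1800 + 14700·19.50) / 110900 = 304000/110900 = 2.741 mg/L.
3.0%/h lost → k = −ln(1 − 0.03) = 0.03046 h⁻¹.
2.741·exp(−k·t) = 1.6 → t = ln(2.741/1.6)/k = 63620 s = 17.67 h.

17.7 h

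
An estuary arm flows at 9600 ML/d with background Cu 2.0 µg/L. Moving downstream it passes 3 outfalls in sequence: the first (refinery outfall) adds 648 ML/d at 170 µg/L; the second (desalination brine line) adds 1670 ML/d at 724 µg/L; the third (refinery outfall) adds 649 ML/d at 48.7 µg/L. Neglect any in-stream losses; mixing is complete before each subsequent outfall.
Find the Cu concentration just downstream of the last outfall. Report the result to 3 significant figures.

Outfall 1: combined Q = 10250 ML/d; C = (9600·2.000 + 648.0·170.0)/10250 = 12.62 µg/L.
Outfall 2: combined Q = 11920 ML/d; C = (10250·12.62 + 1670·724.0)/11920 = 112.3 µg/L.
Outfall 3: combined Q = 12570 ML/d; C = (11920·112.3 + 649.0·48.70)/12570 = 109.0 µg/L.

109 µg/L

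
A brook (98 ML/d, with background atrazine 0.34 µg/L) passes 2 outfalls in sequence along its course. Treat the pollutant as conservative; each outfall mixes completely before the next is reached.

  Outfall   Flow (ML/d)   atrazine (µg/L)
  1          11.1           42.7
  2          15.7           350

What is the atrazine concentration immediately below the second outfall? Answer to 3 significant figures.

Outfall 1: combined Q = 109.1 ML/d; C = (98.00·0.3400 + 11.10·42.70)/109.1 = 4.650 µg/L.
Outfall 2: combined Q = 124.8 ML/d; C = (109.1·4.650 + 15.70·350.0)/124.8 = 48.10 µg/L.

48.1 µg/L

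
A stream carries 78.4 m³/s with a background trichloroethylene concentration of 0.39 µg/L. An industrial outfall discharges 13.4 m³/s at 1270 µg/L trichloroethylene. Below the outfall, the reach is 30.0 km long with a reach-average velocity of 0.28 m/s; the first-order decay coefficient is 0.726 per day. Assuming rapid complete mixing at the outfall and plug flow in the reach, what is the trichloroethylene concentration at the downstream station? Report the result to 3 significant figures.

75.5 µg/L

After mixing, C = (78.40·0.3900 + 13.40·1270) / 91.80 = 17050/91.80 = 185.7 µg/L.
Travel time t = 30.0·1000 / 0.28 = 107100 s = 29.76 h.
First-order decay: C = 185.7·exp(−k·t) = 185.7·0.4064 = 75.48 µg/L.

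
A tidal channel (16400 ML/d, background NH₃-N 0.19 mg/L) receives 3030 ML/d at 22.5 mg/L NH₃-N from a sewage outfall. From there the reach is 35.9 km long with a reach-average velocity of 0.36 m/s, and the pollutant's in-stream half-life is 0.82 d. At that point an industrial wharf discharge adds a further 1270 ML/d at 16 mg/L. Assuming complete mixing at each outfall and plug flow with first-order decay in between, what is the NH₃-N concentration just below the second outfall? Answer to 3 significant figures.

2.28 mg/L

After mixing, C = (16400·0.1900 + 3030·22.50) / 19430 = 71290/19430 = 3.669 mg/L; combined flow 19430 ML/d.
Travel time t = 35.9·1000 / 0.36 = 99720 s = 27.70 h.
Half-life 0.82 d → k = ln 2 / 0.82 = 0.8453 d⁻¹.
Applying C = C₀e^(−kt): 3.669 × 0.3770 = 1.383 mg/L.
Second outfall: C = (19430·1.383 + 1270·16.00)/20700 = 2.280 mg/L.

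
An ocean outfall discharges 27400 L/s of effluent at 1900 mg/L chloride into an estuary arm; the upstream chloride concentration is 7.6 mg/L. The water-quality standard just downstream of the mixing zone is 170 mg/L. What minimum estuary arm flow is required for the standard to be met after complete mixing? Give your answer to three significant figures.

Set C_mix = 170: (Q·7.600 + 27400·1900) / (Q + 27400) = 170
→ Q = 27400·(1900 − 170)/(170 − 7.600) = 291900 L/s.

292000 L/s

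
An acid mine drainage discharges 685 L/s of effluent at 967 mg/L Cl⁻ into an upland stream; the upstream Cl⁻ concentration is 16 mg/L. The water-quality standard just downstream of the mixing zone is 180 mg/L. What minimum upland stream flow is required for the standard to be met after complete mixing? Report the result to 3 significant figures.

Set C_mix = 180: (Q·16.00 + 685.0·967.0) / (Q + 685.0) = 180
→ Q = 685.0·(967.0 − 180)/(180 − 16.00) = 3287 L/s.

3290 L/s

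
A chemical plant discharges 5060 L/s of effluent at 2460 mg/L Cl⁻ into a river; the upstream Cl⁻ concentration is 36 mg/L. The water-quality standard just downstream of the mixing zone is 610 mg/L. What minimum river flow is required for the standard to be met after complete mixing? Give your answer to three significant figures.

16300 L/s

Set C_mix = 610: (Q·36.00 + 5060·2460) / (Q + 5060) = 610
→ Q = 5060·(2460 − 610)/(610 − 36.00) = 16310 L/s.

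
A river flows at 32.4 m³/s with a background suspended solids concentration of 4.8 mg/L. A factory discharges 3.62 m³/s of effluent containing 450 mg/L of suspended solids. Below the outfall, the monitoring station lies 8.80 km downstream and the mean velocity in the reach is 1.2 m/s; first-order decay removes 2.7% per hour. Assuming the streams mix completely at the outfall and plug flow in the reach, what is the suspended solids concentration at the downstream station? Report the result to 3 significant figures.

After mixing, C = (32.40·4.800 + 3.620·450.0) / 36.02 = 1785/36.02 = 49.54 mg/L.
Travel time t = 8.80·1000 / 1.2 = 7333 s = 2.037 h.
2.7%/h lost → k = −ln(1 − 0.027) = 0.02737 h⁻¹.
Applying C = C₀e^(−kt): 49.54 × 0.9458 = 46.86 mg/L.

46.9 mg/L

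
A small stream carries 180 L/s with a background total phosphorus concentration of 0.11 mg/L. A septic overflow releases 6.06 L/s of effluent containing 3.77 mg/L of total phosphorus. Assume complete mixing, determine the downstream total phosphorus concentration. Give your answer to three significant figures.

0.229 mg/L

After mixing, C = (180.0·0.1100 + 6.060·3.770) / 186.1 = 42.65/186.1 = 0.2292 mg/L.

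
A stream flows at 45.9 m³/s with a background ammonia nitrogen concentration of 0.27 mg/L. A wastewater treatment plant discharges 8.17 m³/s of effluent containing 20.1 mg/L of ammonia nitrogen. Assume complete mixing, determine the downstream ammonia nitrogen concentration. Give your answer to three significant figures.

Flow-weighted average: C = (45.90·0.2700 + 8.170·20.10) / 54.07 = 176.6/54.07 = 3.266 mg/L.

3.27 mg/L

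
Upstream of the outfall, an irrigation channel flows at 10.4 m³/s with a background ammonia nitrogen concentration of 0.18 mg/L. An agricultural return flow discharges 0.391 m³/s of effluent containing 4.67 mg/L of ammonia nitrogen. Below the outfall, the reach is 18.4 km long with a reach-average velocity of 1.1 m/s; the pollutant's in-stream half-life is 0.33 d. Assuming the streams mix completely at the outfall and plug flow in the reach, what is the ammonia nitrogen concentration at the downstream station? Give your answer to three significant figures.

Mass balance: C = (10.40·0.1800 + 0.3910·4.670) / 10.79 = 3.698/10.79 = 0.3427 mg/L.
Travel time t = 18.4·1000 / 1.1 = 16730 s = 4.646 h.
Half-life 0.33 d → k = ln 2 / 0.33 = 2.100 d⁻¹.
After decay, C = 0.3427 × e^(−kt) = 0.3427 × 0.6659 = 0.2282 mg/L.

0.228 mg/L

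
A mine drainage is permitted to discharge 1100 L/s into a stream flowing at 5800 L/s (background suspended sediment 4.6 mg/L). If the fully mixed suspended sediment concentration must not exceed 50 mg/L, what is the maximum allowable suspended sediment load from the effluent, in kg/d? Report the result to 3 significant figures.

Mass balance at the limit: 5800·4.600 + 1100·Cₑ = 6900·50 → Cₑ = 289.4 mg/L.
1100 L/s = 1.100 m³/s. Load = 1.100 m³/s × 289.4 g/m³ × 86 400 s/d = 27500 kg/d.

27500 kg/d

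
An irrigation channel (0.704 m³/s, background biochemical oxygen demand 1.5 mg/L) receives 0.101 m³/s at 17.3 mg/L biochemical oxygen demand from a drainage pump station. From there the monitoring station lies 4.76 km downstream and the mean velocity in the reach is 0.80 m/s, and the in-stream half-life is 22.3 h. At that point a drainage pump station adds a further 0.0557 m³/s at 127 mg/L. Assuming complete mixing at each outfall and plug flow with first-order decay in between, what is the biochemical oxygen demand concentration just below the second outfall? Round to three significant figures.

Conservation of mass: C = (0.7040·1.500 + 0.1010·17.30) / 0.8050 = 2.803/0.8050 = 3.482 mg/L; combined flow 0.8050 m³/s.
Travel time t = 4.76·1000 / 0.80 = 5950 s = 1.653 h.
Half-life 22.3 h → k = ln 2 / 22.3 = 0.03108 h⁻¹ = 0.7460 d⁻¹.
Decay over the reach: 3.482·exp(−kt) = 3.482·0.9499 = 3.308 mg/L.
Second outfall: C = (0.8050·3.308 + 0.05570·127.0)/0.8607 = 11.31 mg/L.

11.3 mg/L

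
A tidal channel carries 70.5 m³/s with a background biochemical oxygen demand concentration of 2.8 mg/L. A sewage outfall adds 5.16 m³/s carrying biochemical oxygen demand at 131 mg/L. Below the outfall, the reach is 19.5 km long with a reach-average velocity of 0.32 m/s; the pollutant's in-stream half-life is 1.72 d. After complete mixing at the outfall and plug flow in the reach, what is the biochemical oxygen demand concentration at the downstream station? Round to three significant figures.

8.69 mg/L

After mixing, C = (70.50·2.800 + 5.160·131.0) / 75.66 = 873.4/75.66 = 11.54 mg/L.
Travel time t = 19.5·1000 / 0.32 = 60940 s = 16.93 h.
Half-life 1.72 d → k = ln 2 / 1.72 = 0.4030 d⁻¹.
First-order decay: C = 11.54·exp(−k·t) = 11.54·0.7526 = 8.687 mg/L.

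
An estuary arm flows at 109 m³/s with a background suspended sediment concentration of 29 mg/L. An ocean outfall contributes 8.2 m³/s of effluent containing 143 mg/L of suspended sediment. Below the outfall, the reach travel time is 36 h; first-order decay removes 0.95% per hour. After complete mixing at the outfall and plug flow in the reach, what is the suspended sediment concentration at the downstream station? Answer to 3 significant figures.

Conservation of mass: C = (109.0·29.00 + 8.200·143.0) / 117.2 = 4334/117.2 = 36.98 mg/L.
0.95%/h lost → k = −ln(1 − 0.0095) = 0.009545 h⁻¹.
After decay, C = 36.98 × e^(−kt) = 36.98 × 0.7092 = 26.22 mg/L.

26.2 mg/L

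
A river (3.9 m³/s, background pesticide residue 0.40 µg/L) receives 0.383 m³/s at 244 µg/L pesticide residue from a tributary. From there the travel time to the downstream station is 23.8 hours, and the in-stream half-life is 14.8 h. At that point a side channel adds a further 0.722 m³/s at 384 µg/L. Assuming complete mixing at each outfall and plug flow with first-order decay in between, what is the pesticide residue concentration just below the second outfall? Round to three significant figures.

Mass balance: C = (3.900·0.4000 + 0.3830·244.0) / 4.283 = 95.01/4.283 = 22.18 µg/L; combined flow 4.283 m³/s.
Half-life 14.8 h → k = ln 2 / 14.8 = 0.04683 h⁻¹ = 1.124 d⁻¹.
After decay, C = 22.18 × e^(−kt) = 22.18 × 0.3280 = 7.277 µg/L.
Second outfall: C = (4.283·7.277 + 0.7220·384.0)/5.005 = 61.62 µg/L.

61.6 µg/L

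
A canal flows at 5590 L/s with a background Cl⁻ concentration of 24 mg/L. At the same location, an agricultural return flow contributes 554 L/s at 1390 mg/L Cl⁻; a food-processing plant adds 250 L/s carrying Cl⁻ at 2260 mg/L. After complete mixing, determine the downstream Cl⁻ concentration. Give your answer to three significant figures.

230 mg/L

Conservation of mass: C = (5590·24.00 + 554.0·1390 + 250.0·2260) / 6394 = 1469000/6394 = 229.8 mg/L.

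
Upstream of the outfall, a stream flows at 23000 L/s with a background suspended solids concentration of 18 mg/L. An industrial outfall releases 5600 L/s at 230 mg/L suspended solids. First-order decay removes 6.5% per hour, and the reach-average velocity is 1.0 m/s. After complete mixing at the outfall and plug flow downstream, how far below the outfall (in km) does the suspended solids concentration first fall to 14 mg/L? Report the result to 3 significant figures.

77.5 km

Flow-weighted average: C = (23000·18.00 + 5600·230.0) / 28600 = 1702000/28600 = 59.51 mg/L.
6.5%/h lost → k = −ln(1 − 0.065) = 0.06721 h⁻¹.
Set 59.51·exp(−k·t) = 14 → t = ln(59.51/14)/k = 77510 s = 21.53 h.
Distance = v·t = 1.0·77510 = 77510 m = 77.51 km.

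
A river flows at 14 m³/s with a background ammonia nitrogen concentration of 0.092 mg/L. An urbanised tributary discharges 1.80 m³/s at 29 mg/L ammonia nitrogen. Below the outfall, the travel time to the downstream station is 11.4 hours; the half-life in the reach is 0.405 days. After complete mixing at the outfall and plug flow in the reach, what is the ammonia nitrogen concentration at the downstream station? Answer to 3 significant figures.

1.50 mg/L

After mixing, C = (14.00·0.09200 + 1.800·29.00) / 15.80 = 53.49/15.80 = 3.385 mg/L.
Half-life 0.405 d → k = ln 2 / 0.405 = 1.711 d⁻¹.
Applying C = C₀e^(−kt): 3.385 × 0.4435 = 1.502 mg/L.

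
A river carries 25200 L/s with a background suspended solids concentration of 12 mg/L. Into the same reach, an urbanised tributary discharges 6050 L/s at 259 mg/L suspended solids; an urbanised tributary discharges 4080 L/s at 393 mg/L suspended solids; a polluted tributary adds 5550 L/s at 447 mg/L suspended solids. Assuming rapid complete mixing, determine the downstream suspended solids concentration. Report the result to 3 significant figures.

146 mg/L

Flow-weighted average: C = (25200·12.00 + 6050·259.0 + 4080·393.0 + 5550·447.0) / 40880 = 5954000/40880 = 145.6 mg/L.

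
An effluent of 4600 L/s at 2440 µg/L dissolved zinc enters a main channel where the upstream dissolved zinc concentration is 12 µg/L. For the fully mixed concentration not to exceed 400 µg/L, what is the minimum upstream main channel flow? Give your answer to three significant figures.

Set C_mix = 400: (Q·12.00 + 4600·2440) / (Q + 4600) = 400
→ Q = 4600·(2440 − 400)/(400 − 12.00) = 24190 L/s.

24200 L/s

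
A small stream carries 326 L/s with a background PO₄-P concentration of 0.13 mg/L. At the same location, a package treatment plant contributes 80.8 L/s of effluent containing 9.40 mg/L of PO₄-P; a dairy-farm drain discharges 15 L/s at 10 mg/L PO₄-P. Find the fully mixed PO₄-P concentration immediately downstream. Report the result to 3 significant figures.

After mixing, C = (326.0·0.1300 + 80.80·9.400 + 15.00·10.00) / 421.8 = 951.9/421.8 = 2.257 mg/L.

2.26 mg/L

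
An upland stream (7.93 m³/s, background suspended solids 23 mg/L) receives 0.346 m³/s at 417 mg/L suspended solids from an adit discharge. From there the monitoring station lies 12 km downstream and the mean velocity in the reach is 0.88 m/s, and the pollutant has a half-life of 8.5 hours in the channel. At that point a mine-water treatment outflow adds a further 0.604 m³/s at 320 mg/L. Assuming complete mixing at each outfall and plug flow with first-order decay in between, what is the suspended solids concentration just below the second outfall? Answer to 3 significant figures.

48.8 mg/L

Flow-weighted average: C = (7.930·23.00 + 0.3460·417.0) / 8.276 = 326.7/8.276 = 39.47 mg/L; combined flow 8.276 m³/s.
Travel time t = 12·1000 / 0.88 = 13640 s = 3.788 h.
Half-life 8.5 h → k = ln 2 / 8.5 = 0.08155 h⁻¹ = 1.957 d⁻¹.
After decay, C = 39.47 × e^(−kt) = 39.47 × 0.7343 = 28.98 mg/L.
At the second outfall, C = (8.276·28.98 + 0.6040·320.0) / (8.276 + 0.6040) = 48.78 mg/L.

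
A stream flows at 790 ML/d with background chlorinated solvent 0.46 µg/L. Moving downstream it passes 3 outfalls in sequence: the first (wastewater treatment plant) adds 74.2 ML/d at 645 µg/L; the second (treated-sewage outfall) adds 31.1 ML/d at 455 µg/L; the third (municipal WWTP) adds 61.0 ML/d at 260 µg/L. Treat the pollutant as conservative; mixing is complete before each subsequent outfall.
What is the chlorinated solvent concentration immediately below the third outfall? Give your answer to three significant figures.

Outfall 1: combined Q = 864.2 ML/d; C = (790.0·0.4600 + 74.20·645.0)/864.2 = 55.80 µg/L.
Outfall 2: combined Q = 895.3 ML/d; C = (864.2·55.80 + 31.10·455.0)/895.3 = 69.67 µg/L.
Outfall 3: combined Q = 956.3 ML/d; C = (895.3·69.67 + 61.00·260.0)/956.3 = 81.81 µg/L.

81.8 µg/L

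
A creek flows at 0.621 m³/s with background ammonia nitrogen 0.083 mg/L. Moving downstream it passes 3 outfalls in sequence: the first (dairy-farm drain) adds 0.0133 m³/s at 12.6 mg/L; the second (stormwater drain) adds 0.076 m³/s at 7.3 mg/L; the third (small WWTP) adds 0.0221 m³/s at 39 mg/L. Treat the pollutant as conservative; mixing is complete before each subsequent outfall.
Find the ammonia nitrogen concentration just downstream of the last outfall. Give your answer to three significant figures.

After outfall 1: Q = 0.6210 + 0.01330 = 0.6343 m³/s; C = (0.6210·0.08300 + 0.01330·12.60)/0.6343 = 0.3455 mg/L.
After outfall 2: Q = 0.6343 + 0.07600 = 0.7103 m³/s; C = (0.6343·0.3455 + 0.07600·7.300)/0.7103 = 1.090 mg/L.
After outfall 3: Q = 0.7103 + 0.02210 = 0.7324 m³/s; C = (0.7103·1.090 + 0.02210·39.00)/0.7324 = 2.234 mg/L.

2.23 mg/L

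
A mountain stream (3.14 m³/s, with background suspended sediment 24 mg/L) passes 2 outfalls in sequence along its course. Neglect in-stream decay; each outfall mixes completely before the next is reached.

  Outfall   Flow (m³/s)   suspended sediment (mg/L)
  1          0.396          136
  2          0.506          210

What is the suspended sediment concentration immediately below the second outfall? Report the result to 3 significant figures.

Outfall 1: combined Q = 3.536 m³/s; C = (3.140·24.00 + 0.3960·136.0)/3.536 = 36.54 mg/L.
Outfall 2: combined Q = 4.042 m³/s; C = (3.536·36.54 + 0.5060·210.0)/4.042 = 58.26 mg/L.

58.3 mg/L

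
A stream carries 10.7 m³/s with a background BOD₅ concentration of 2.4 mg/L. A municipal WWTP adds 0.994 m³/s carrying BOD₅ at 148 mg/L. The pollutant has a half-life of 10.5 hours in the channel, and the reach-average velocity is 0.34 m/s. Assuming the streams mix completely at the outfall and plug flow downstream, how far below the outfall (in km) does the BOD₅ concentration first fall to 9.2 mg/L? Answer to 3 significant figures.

8.79 km

Mass balance: C = (10.70·2.400 + 0.9940·148.0) / 11.69 = 172.8/11.69 = 14.78 mg/L.
Half-life 10.5 h → k = ln 2 / 10.5 = 0.06601 h⁻¹ = 1.584 d⁻¹.
Set 14.78·exp(−k·t) = 9.2 → t = ln(14.78/9.2)/k = 25840 s = 7.177 h.
Distance = v·t = 0.34·25840 = 8785 m = 8.785 km.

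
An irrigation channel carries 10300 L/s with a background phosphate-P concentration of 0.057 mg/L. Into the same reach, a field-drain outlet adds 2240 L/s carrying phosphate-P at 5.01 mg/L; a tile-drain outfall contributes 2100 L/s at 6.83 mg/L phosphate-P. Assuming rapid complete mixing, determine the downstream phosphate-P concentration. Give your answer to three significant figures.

Conservation of mass: C = (10300·0.05700 + 2240·5.010 + 2100·6.830) / 14640 = 26150/14640 = 1.786 mg/L.

1.79 mg/L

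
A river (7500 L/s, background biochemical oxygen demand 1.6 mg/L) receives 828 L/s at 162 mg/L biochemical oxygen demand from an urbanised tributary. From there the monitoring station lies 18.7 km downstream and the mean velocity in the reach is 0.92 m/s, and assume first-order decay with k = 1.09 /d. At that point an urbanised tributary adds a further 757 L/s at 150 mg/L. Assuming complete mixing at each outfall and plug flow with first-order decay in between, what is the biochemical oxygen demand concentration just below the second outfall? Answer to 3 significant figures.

24.9 mg/L

Conservation of mass: C = (7500·1.600 + 828.0·162.0) / 8328 = 146100/8328 = 17.55 mg/L; combined flow 8328 L/s.
Travel time t = 18.7·1000 / 0.92 = 20330 s = 5.646 h.
Applying C = C₀e^(−kt): 17.55 × 0.7738 = 13.58 mg/L.
At the second outfall, C = (8328·13.58 + 757.0·150.0) / (8328 + 757.0) = 24.95 mg/L.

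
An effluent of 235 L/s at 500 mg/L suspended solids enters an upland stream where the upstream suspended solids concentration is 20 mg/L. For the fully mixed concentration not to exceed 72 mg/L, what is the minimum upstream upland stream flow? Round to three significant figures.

Set C_mix = 72: (Q·20.00 + 235.0·500.0) / (Q + 235.0) = 72
→ Q = 235.0·(500.0 − 72)/(72 − 20.00) = 1934 L/s.

1930 L/s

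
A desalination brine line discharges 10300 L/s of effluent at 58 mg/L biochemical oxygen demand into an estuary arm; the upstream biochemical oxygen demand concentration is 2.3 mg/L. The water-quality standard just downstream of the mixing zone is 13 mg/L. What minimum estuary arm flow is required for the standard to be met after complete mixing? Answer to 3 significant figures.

43300 L/s

Set C_mix = 13: (Q·2.300 + 10300·58.00) / (Q + 10300) = 13
→ Q = 10300·(58.00 − 13)/(13 − 2.300) = 43320 L/s.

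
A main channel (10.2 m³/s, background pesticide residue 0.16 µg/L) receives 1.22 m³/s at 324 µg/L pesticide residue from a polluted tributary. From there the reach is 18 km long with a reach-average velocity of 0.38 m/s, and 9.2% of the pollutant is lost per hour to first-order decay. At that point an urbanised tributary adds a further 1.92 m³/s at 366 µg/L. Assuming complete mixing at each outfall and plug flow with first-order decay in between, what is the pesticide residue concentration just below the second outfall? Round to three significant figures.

Conservation of mass: C = (10.20·0.1600 + 1.220·324.0) / 11.42 = 396.9/11.42 = 34.76 µg/L; combined flow 11.42 m³/s.
Travel time t = 18·1000 / 0.38 = 47370 s = 13.16 h.
9.2%/h lost → k = −ln(1 − 0.092) = 0.09651 h⁻¹.
After decay, C = 34.76 × e^(−kt) = 34.76 × 0.2809 = 9.762 µg/L.
Second outfall: C = (11.42·9.762 + 1.920·366.0)/13.34 = 61.03 µg/L.

61.0 µg/L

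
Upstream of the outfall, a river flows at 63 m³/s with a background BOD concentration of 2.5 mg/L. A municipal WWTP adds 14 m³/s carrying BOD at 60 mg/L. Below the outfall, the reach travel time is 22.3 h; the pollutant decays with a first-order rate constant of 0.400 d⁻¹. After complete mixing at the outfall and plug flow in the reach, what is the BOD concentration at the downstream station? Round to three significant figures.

8.93 mg/L

Flow-weighted average: C = (63.00·2.500 + 14.00·60.00) / 77.00 = 997.5/77.00 = 12.95 mg/L.
Applying C = C₀e^(−kt): 12.95 × 0.6896 = 8.933 mg/L.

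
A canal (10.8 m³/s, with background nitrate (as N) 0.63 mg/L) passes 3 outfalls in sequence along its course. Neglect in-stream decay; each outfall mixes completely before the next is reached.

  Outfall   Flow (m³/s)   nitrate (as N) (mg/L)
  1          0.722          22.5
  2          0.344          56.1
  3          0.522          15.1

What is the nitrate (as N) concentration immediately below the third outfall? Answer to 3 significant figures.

4.05 mg/L

After outfall 1: Q = 10.80 + 0.7220 = 11.52 m³/s; C = (10.80·0.6300 + 0.7220·22.50)/11.52 = 2.000 mg/L.
After outfall 2: Q = 11.52 + 0.3440 = 11.87 m³/s; C = (11.52·2.000 + 0.3440·56.10)/11.87 = 3.569 mg/L.
After outfall 3: Q = 11.87 + 0.5220 = 12.39 m³/s; C = (11.87·3.569 + 0.5220·15.10)/12.39 = 4.055 mg/L.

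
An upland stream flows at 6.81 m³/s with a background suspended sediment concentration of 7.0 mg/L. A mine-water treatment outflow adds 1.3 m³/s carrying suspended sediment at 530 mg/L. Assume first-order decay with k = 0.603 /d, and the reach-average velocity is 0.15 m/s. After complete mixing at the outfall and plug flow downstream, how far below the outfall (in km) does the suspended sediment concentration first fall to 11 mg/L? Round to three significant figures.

Flow-weighted average: C = (6.810·7.000 + 1.300·530.0) / 8.110 = 736.7/8.110 = 90.83 mg/L.
Set 90.83·exp(−k·t) = 11 → t = ln(90.83/11)/k = 302500 s = 84.03 h.
Distance = v·t = 0.15·302500 = 45370 m = 45.37 km.

45.4 km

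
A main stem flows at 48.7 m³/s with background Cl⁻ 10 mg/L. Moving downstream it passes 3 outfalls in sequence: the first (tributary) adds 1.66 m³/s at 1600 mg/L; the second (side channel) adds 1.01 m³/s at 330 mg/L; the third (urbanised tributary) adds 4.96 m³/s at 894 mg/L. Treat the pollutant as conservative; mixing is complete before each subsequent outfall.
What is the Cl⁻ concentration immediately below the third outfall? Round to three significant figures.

140 mg/L

Outfall 1: combined Q = 50.36 m³/s; C = (48.70·10.00 + 1.660·1600)/50.36 = 62.41 mg/L.
Outfall 2: combined Q = 51.37 m³/s; C = (50.36·62.41 + 1.010·330.0)/51.37 = 67.67 mg/L.
Outfall 3: combined Q = 56.33 m³/s; C = (51.37·67.67 + 4.960·894.0)/56.33 = 140.4 mg/L.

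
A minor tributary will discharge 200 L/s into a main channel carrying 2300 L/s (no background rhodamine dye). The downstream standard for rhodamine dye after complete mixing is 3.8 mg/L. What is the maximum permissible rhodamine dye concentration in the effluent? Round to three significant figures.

At the limit, (Qr·Cr + Qe·Cₑ)/(Qr + Qe) = 3.8:
Cₑ = (2500·3.8 − 2300·0) / 200.0 = 47.50 mg/L.

47.5 mg/L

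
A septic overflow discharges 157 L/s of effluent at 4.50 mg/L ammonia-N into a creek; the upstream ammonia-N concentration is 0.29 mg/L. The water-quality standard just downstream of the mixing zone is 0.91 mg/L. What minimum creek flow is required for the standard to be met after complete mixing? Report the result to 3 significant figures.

909 L/s

Set C_mix = 0.91: (Q·0.2900 + 157.0·4.500) / (Q + 157.0) = 0.91
→ Q = 157.0·(4.500 − 0.91)/(0.91 − 0.2900) = 909.1 L/s.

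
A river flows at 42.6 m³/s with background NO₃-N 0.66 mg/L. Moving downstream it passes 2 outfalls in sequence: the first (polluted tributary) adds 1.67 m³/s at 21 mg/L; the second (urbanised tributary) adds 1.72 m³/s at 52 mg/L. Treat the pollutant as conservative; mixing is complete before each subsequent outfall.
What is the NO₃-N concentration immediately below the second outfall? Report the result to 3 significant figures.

3.32 mg/L

Outfall 1: combined Q = 44.27 m³/s; C = (42.60·0.6600 + 1.670·21.00)/44.27 = 1.427 mg/L.
Outfall 2: combined Q = 45.99 m³/s; C = (44.27·1.427 + 1.720·52.00)/45.99 = 3.319 mg/L.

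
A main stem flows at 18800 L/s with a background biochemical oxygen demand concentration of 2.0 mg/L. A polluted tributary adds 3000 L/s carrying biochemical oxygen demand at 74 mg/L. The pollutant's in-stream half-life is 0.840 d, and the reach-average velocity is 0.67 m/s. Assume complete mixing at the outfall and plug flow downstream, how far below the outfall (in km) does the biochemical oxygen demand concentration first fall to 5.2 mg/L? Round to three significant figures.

58.1 km

Conservation of mass: C = (18800·2.000 + 3000·74.00) / 21800 = 259600/21800 = 11.91 mg/L.
Half-life 0.840 d → k = ln 2 / 0.840 = 0.8252 d⁻¹.
Set 11.91·exp(−k·t) = 5.2 → t = ln(11.91/5.2)/k = 86760 s = 24.10 h.
Distance = v·t = 0.67·86760 = 58130 m = 58.13 km.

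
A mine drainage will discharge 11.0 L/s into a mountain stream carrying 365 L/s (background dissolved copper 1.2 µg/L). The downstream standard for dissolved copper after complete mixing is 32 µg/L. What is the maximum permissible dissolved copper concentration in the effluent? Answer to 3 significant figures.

At the limit, (Qr·Cr + Qe·Cₑ)/(Qr + Qe) = 32:
Cₑ = (376.0·32 − 365.0·1.200) / 11.00 = 1054 µg/L.

1050 µg/L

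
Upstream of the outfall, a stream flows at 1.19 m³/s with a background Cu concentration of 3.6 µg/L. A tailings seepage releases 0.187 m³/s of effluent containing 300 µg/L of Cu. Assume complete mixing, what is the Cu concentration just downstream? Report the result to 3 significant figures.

After mixing, C = (1.190·3.600 + 0.1870·300.0) / 1.377 = 60.38/1.377 = 43.85 µg/L.

43.9 µg/L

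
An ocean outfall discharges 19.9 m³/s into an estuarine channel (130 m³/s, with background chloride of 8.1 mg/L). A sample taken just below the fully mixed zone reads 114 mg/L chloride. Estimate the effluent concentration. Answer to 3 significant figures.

Mass balance: 130.0·8.100 + 19.90·Cₑ = 149.9·114.0
→ Cₑ = (149.9·114.0 − 130.0·8.100) / 19.90 = 805.8 mg/L.

806 mg/L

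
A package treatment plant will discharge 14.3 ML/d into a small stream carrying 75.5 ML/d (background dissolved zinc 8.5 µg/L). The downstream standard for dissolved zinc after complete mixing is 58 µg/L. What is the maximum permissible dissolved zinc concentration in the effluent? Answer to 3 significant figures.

At the limit, (Qr·Cr + Qe·Cₑ)/(Qr + Qe) = 58:
Cₑ = (89.80·58 − 75.50·8.500) / 14.30 = 319.3 µg/L.

319 µg/L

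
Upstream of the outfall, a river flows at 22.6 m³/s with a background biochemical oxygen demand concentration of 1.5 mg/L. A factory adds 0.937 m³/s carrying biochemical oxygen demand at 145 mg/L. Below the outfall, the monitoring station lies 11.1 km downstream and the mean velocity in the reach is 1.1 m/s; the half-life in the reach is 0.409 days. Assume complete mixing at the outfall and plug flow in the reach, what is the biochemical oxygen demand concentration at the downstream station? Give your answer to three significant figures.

Mass balance: C = (22.60·1.500 + 0.9370·145.0) / 23.54 = 169.8/23.54 = 7.213 mg/L.
Travel time t = 11.1·1000 / 1.1 = 10090 s = 2.803 h.
Half-life 0.409 d → k = ln 2 / 0.409 = 1.695 d⁻¹.
Decay over the reach: 7.213·exp(−kt) = 7.213·0.8204 = 5.917 mg/L.

5.92 mg/L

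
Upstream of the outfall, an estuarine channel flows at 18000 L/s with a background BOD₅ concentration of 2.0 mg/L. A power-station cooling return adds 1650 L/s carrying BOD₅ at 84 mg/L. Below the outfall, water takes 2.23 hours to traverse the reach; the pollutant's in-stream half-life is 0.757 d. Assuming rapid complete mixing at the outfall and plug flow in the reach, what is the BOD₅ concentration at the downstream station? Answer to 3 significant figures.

Mass balance: C = (18000·2.000 + 1650·84.00) / 19650 = 174600/19650 = 8.885 mg/L.
Half-life 0.757 d → k = ln 2 / 0.757 = 0.9157 d⁻¹.
Decay over the reach: 8.885·exp(−kt) = 8.885·0.9184 = 8.161 mg/L.

8.16 mg/L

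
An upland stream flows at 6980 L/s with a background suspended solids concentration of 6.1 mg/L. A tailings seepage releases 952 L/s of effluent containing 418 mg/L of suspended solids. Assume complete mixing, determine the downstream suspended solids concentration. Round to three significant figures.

After mixing, C = (6980·6.100 + 952.0·418.0) / 7932 = 440500/7932 = 55.54 mg/L.

55.5 mg/L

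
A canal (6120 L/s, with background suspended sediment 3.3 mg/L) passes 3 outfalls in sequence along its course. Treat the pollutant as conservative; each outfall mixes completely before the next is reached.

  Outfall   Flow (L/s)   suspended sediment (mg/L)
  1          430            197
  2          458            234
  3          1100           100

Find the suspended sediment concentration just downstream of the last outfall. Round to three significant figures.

39.7 mg/L

Below outfall 1: Q → 6550 L/s, C = (6120·3.300 + 430.0·197.0)/6550 = 16.02 mg/L.
Below outfall 2: Q → 7008 L/s, C = (6550·16.02 + 458.0·234.0)/7008 = 30.26 mg/L.
Below outfall 3: Q → 8108 L/s, C = (7008·30.26 + 1100·100.0)/8108 = 39.72 mg/L.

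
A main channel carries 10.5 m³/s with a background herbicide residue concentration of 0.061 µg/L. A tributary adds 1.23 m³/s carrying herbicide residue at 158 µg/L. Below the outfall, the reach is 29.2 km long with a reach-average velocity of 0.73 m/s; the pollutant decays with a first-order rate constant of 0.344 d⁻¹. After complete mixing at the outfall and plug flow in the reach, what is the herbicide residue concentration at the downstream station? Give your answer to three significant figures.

Mixed concentration C = ΣQC/ΣQ = (10.50·0.06100 + 1.230·158.0) / 11.73 = 195.0/11.73 = 16.62 µg/L.
Travel time t = 29.2·1000 / 0.73 = 40000 s = 11.11 h.
Decay over the reach: 16.62·exp(−kt) = 16.62·0.8528 = 14.18 µg/L.

14.2 µg/L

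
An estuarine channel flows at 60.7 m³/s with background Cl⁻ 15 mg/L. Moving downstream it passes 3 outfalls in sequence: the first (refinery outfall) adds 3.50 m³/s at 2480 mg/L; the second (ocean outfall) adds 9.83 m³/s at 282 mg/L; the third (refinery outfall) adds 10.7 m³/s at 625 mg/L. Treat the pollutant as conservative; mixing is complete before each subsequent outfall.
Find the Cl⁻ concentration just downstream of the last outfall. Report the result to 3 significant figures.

After outfall 1: Q = 60.70 + 3.500 = 64.20 m³/s; C = (60.70·15.00 + 3.500·2480)/64.20 = 149.4 mg/L.
After outfall 2: Q = 64.20 + 9.830 = 74.03 m³/s; C = (64.20·149.4 + 9.830·282.0)/74.03 = 167.0 mg/L.
After outfall 3: Q = 74.03 + 10.70 = 84.73 m³/s; C = (74.03·167.0 + 10.70·625.0)/84.73 = 224.8 mg/L.

225 mg/L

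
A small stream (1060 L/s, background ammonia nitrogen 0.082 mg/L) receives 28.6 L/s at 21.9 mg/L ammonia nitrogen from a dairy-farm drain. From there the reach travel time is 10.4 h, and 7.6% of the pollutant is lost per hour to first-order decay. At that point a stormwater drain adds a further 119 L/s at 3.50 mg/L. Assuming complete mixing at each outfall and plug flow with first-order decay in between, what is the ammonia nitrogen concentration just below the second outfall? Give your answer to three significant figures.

Mixed concentration C = ΣQC/ΣQ = (1060·0.08200 + 28.60·21.90) / 1089 = 713.3/1089 = 0.6552 mg/L; combined flow 1089 L/s.
7.6%/h lost → k = −ln(1 − 0.076) = 0.07904 h⁻¹.
Applying C = C₀e^(−kt): 0.6552 × 0.4395 = 0.2880 mg/L.
At the second outfall, C = (1089·0.2880 + 119.0·3.500) / (1089 + 119.0) = 0.6045 mg/L.

0.605 mg/L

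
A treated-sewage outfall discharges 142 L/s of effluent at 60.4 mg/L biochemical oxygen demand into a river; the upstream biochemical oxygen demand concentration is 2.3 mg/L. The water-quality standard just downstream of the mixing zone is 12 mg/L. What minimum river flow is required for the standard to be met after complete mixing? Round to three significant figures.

709 L/s

Set C_mix = 12: (Q·2.300 + 142.0·60.40) / (Q + 142.0) = 12
→ Q = 142.0·(60.40 − 12)/(12 − 2.300) = 708.5 L/s.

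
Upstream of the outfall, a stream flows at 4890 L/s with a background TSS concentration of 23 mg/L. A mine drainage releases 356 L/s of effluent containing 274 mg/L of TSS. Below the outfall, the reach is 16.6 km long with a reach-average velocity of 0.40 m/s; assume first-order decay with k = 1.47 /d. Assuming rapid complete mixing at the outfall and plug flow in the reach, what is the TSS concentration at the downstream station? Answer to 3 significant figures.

Conservation of mass: C = (4890·23.00 + 356.0·274.0) / 5246 = 210000/5246 = 40.03 mg/L.
Travel time t = 16.6·1000 / 0.40 = 41500 s = 11.53 h.
First-order decay: C = 40.03·exp(−k·t) = 40.03·0.4936 = 19.76 mg/L.

19.8 mg/L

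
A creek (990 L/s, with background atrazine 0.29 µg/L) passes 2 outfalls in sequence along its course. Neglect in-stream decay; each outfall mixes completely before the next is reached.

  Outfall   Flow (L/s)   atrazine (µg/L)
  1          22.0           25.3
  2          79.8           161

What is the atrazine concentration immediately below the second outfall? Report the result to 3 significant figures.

After outfall 1: Q = 990.0 + 22.00 = 1012 L/s; C = (990.0·0.2900 + 22.00·25.30)/1012 = 0.8337 µg/L.
After outfall 2: Q = 1012 + 79.80 = 1092 L/s; C = (1012·0.8337 + 79.80·161.0)/1092 = 12.54 µg/L.

12.5 µg/L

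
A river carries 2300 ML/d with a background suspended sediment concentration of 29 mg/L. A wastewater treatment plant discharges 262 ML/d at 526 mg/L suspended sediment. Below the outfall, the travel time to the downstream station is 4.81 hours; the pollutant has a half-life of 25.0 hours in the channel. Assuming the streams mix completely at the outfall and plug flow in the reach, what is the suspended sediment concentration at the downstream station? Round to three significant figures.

Mass balance: C = (2300·29.00 + 262.0·526.0) / 2562 = 204500/2562 = 79.83 mg/L.
Half-life 25.0 h → k = ln 2 / 25.0 = 0.02773 h⁻¹ = 0.6654 d⁻¹.
Decay over the reach: 79.83·exp(−kt) = 79.83·0.8751 = 69.86 mg/L.

69.9 mg/L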